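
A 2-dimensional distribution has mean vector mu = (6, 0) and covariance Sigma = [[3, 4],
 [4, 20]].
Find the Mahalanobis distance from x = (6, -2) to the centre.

Step 1 — centre the observation: (x - mu) = (0, -2).

Step 2 — invert Sigma. det(Sigma) = 3·20 - (4)² = 44.
  Sigma^{-1} = (1/det) · [[d, -b], [-b, a]] = [[0.4545, -0.0909],
 [-0.0909, 0.0682]].

Step 3 — form the quadratic (x - mu)^T · Sigma^{-1} · (x - mu):
  Sigma^{-1} · (x - mu) = (0.1818, -0.1364).
  (x - mu)^T · [Sigma^{-1} · (x - mu)] = (0)·(0.1818) + (-2)·(-0.1364) = 0.2727.

Step 4 — take square root: d = √(0.2727) ≈ 0.5222.

d(x, mu) = √(0.2727) ≈ 0.5222


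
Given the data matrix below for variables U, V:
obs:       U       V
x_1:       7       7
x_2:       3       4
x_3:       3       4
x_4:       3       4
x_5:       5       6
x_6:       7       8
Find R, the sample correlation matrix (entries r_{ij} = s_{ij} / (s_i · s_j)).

Step 1 — column means:
  mean(U) = (7 + 3 + 3 + 3 + 5 + 7) / 6 = 28/6 = 4.6667
  mean(V) = (7 + 4 + 4 + 4 + 6 + 8) / 6 = 33/6 = 5.5

Step 2 — sample variances and covariances s[i,j] = (1/(n-1)) · Σ_k (x_{k,i} - mean_i) · (x_{k,j} - mean_j), with n-1 = 5:
  s[U,U] = ((2.3333)·(2.3333) + (-1.6667)·(-1.6667) + (-1.6667)·(-1.6667) + (-1.6667)·(-1.6667) + (0.3333)·(0.3333) + (2.3333)·(2.3333)) / 5 = 19.3333/5 = 3.8667
  s[U,V] = ((2.3333)·(1.5) + (-1.6667)·(-1.5) + (-1.6667)·(-1.5) + (-1.6667)·(-1.5) + (0.3333)·(0.5) + (2.3333)·(2.5)) / 5 = 17/5 = 3.4
  s[V,V] = ((1.5)·(1.5) + (-1.5)·(-1.5) + (-1.5)·(-1.5) + (-1.5)·(-1.5) + (0.5)·(0.5) + (2.5)·(2.5)) / 5 = 15.5/5 = 3.1
  Sample standard deviations s_i = √(s[i,i]):
  s(U) = √(3.8667) = 1.9664
  s(V) = √(3.1) = 1.7607

Step 3 — r_{ij} = s_{ij} / (s_i · s_j):
  r[U,U] = 1 (diagonal).
  r[U,V] = 3.4 / (1.9664 · 1.7607) = 3.4 / 3.4622 = 0.982
  r[V,V] = 1 (diagonal).

R is symmetric with unit diagonal. Assembling:

R = [[1, 0.982],
 [0.982, 1]]


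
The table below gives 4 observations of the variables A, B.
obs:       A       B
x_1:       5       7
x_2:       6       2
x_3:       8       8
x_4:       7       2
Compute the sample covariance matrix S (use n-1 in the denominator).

Step 1 — column means:
  mean(A) = (5 + 6 + 8 + 7) / 4 = 26/4 = 6.5
  mean(B) = (7 + 2 + 8 + 2) / 4 = 19/4 = 4.75

Step 2 — sample covariance S[i,j] = (1/(n-1)) · Σ_k (x_{k,i} - mean_i) · (x_{k,j} - mean_j), with n-1 = 3.
  S[A,A] = ((-1.5)·(-1.5) + (-0.5)·(-0.5) + (1.5)·(1.5) + (0.5)·(0.5)) / 3 = 5/3 = 1.6667
  S[A,B] = ((-1.5)·(2.25) + (-0.5)·(-2.75) + (1.5)·(3.25) + (0.5)·(-2.75)) / 3 = 1.5/3 = 0.5
  S[B,B] = ((2.25)·(2.25) + (-2.75)·(-2.75) + (3.25)·(3.25) + (-2.75)·(-2.75)) / 3 = 30.75/3 = 10.25

S is symmetric (S[j,i] = S[i,j]). Assembling:

S = [[1.6667, 0.5],
 [0.5, 10.25]]


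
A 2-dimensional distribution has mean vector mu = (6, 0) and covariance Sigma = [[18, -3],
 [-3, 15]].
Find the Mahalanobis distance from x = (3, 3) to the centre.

Step 1 — centre the observation: (x - mu) = (-3, 3).

Step 2 — invert Sigma. det(Sigma) = 18·15 - (-3)² = 261.
  Sigma^{-1} = (1/det) · [[d, -b], [-b, a]] = [[0.0575, 0.0115],
 [0.0115, 0.069]].

Step 3 — form the quadratic (x - mu)^T · Sigma^{-1} · (x - mu):
  Sigma^{-1} · (x - mu) = (-0.1379, 0.1724).
  (x - mu)^T · [Sigma^{-1} · (x - mu)] = (-3)·(-0.1379) + (3)·(0.1724) = 0.931.

Step 4 — take square root: d = √(0.931) ≈ 0.9649.

d(x, mu) = √(0.931) ≈ 0.9649


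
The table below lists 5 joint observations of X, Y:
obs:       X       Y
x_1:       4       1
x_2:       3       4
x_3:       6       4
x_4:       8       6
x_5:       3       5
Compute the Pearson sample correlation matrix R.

Step 1 — column means:
  mean(X) = (4 + 3 + 6 + 8 + 3) / 5 = 24/5 = 4.8
  mean(Y) = (1 + 4 + 4 + 6 + 5) / 5 = 20/5 = 4

Step 2 — sample variances and covariances s[i,j] = (1/(n-1)) · Σ_k (x_{k,i} - mean_i) · (x_{k,j} - mean_j), with n-1 = 4:
  s[X,X] = ((-0.8)·(-0.8) + (-1.8)·(-1.8) + (1.2)·(1.2) + (3.2)·(3.2) + (-1.8)·(-1.8)) / 4 = 18.8/4 = 4.7
  s[X,Y] = ((-0.8)·(-3) + (-1.8)·(0) + (1.2)·(0) + (3.2)·(2) + (-1.8)·(1)) / 4 = 7/4 = 1.75
  s[Y,Y] = ((-3)·(-3) + (0)·(0) + (0)·(0) + (2)·(2) + (1)·(1)) / 4 = 14/4 = 3.5
  Sample standard deviations s_i = √(s[i,i]):
  s(X) = √(4.7) = 2.1679
  s(Y) = √(3.5) = 1.8708

Step 3 — r_{ij} = s_{ij} / (s_i · s_j):
  r[X,X] = 1 (diagonal).
  r[X,Y] = 1.75 / (2.1679 · 1.8708) = 1.75 / 4.0559 = 0.4315
  r[Y,Y] = 1 (diagonal).

R is symmetric with unit diagonal. Assembling:

R = [[1, 0.4315],
 [0.4315, 1]]


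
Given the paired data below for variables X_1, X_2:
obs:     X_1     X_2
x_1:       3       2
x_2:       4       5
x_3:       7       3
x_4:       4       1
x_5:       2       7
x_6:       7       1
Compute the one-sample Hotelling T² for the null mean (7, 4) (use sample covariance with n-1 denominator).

Step 1 — sample mean vector:
  mean(X_1) = (3 + 4 + 7 + 4 + 2 + 7) / 6 = 27/6 = 4.5
  mean(X_2) = (2 + 5 + 3 + 1 + 7 + 1) / 6 = 19/6 = 3.1667
  x̄ = (4.5, 3.1667),  deviation x̄ - mu_0 = (4.5, 3.1667) - (7, 4) = (-2.5, -0.8333).

Step 2 — sample covariance matrix, S[i,j] = (1/(n-1)) · Σ_k (x_{k,i} - mean_i) · (x_{k,j} - mean_j), divisor n-1 = 5:
  S[X_1,X_1] = ((-1.5)·(-1.5) + (-0.5)·(-0.5) + (2.5)·(2.5) + (-0.5)·(-0.5) + (-2.5)·(-2.5) + (2.5)·(2.5)) / 5 = 21.5/5 = 4.3
  S[X_1,X_2] = ((-1.5)·(-1.1667) + (-0.5)·(1.8333) + (2.5)·(-0.1667) + (-0.5)·(-2.1667) + (-2.5)·(3.8333) + (2.5)·(-2.1667)) / 5 = -13.5/5 = -2.7
  S[X_2,X_2] = ((-1.1667)·(-1.1667) + (1.8333)·(1.8333) + (-0.1667)·(-0.1667) + (-2.1667)·(-2.1667) + (3.8333)·(3.8333) + (-2.1667)·(-2.1667)) / 5 = 28.8333/5 = 5.7667
  S = [[4.3, -2.7],
 [-2.7, 5.7667]].

Step 3 — invert S. det(S) = 4.3·5.7667 - (-2.7)² = 17.5067.
  S^{-1} = (1/det) · [[d, -b], [-b, a]] = [[0.3294, 0.1542],
 [0.1542, 0.2456]].

Step 4 — quadratic form (x̄ - mu_0)^T · S^{-1} · (x̄ - mu_0):
  S^{-1} · (x̄ - mu_0) = (-0.952, -0.5903),
  (x̄ - mu_0)^T · [...] = (-2.5)·(-0.952) + (-0.8333)·(-0.5903) = 2.8719.

Step 5 — scale by n: T² = 6 · 2.8719 = 17.2315.

T² ≈ 17.2315


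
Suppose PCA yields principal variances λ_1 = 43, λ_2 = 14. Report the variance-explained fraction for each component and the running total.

Step 1 — total variance = trace(Sigma) = Σ λ_i = 43 + 14 = 57.

Step 2 — fraction explained by component i = λ_i / Σ λ:
  PC1: 43/57 = 0.7544
  PC2: 14/57 = 0.2456

Step 3 — cumulative fraction after k components = (λ_1 + ... + λ_k) / Σ λ:
  k = 1: 43/57 = 0.7544
  k = 2: (43 + 14)/57 = 57/57 = 1

Summary (fraction, with percent):

explained: PC1 0.7544 (75.44%), PC2 0.2456 (24.56%);  cumulative: 0.7544, 1


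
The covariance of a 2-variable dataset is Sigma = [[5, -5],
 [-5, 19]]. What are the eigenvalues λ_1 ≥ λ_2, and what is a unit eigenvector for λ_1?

Step 1 — characteristic polynomial of 2×2 Sigma:
  det(Sigma - λI) = λ² - trace · λ + det = 0.
  trace = 5 + 19 = 24, det = 5·19 - (-5)² = 70.
Step 2 — discriminant:
  Δ = trace² - 4·det = 576 - 280 = 296.
Step 3 — eigenvalues:
  λ = (trace ± √Δ)/2 = (24 ± 17.2047)/2,
  λ_1 = 20.6023,  λ_2 = 3.3977.

Step 4 — unit eigenvector for λ_1: solve (Sigma - λ_1 I)v = 0. First row:
  (5 - 20.6023)·v_x + (-5)·v_y = 0, i.e. (-15.6023)·v_x + (-5)·v_y = 0,
  so v ∝ (b, λ_1 - a) = (-5, 15.6023); multiply by -1 so the first entry is positive: u = (5, -15.6023).
  ||u|| = √((5)² + (-15.6023)²) = √(268.4326) ≈ 16.3839,
  v_1 = u/||u|| ≈ (0.3052, -0.9523) (||v_1|| = 1).

λ_1 = 20.6023,  λ_2 = 3.3977;  v_1 ≈ (0.3052, -0.9523)


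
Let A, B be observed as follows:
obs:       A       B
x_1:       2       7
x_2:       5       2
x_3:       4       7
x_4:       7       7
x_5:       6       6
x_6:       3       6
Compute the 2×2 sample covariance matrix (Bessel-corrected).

Step 1 — column means:
  mean(A) = (2 + 5 + 4 + 7 + 6 + 3) / 6 = 27/6 = 4.5
  mean(B) = (7 + 2 + 7 + 7 + 6 + 6) / 6 = 35/6 = 5.8333

Step 2 — sample covariance S[i,j] = (1/(n-1)) · Σ_k (x_{k,i} - mean_i) · (x_{k,j} - mean_j), with n-1 = 5.
  S[A,A] = ((-2.5)·(-2.5) + (0.5)·(0.5) + (-0.5)·(-0.5) + (2.5)·(2.5) + (1.5)·(1.5) + (-1.5)·(-1.5)) / 5 = 17.5/5 = 3.5
  S[A,B] = ((-2.5)·(1.1667) + (0.5)·(-3.8333) + (-0.5)·(1.1667) + (2.5)·(1.1667) + (1.5)·(0.1667) + (-1.5)·(0.1667)) / 5 = -2.5/5 = -0.5
  S[B,B] = ((1.1667)·(1.1667) + (-3.8333)·(-3.8333) + (1.1667)·(1.1667) + (1.1667)·(1.1667) + (0.1667)·(0.1667) + (0.1667)·(0.1667)) / 5 = 18.8333/5 = 3.7667

S is symmetric (S[j,i] = S[i,j]). Assembling:

S = [[3.5, -0.5],
 [-0.5, 3.7667]]


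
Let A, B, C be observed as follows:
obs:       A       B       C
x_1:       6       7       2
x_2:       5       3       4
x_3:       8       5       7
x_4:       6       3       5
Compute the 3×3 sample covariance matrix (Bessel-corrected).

Step 1 — column means:
  mean(A) = (6 + 5 + 8 + 6) / 4 = 25/4 = 6.25
  mean(B) = (7 + 3 + 5 + 3) / 4 = 18/4 = 4.5
  mean(C) = (2 + 4 + 7 + 5) / 4 = 18/4 = 4.5

Step 2 — sample covariance S[i,j] = (1/(n-1)) · Σ_k (x_{k,i} - mean_i) · (x_{k,j} - mean_j), with n-1 = 3.
  S[A,A] = ((-0.25)·(-0.25) + (-1.25)·(-1.25) + (1.75)·(1.75) + (-0.25)·(-0.25)) / 3 = 4.75/3 = 1.5833
  S[A,B] = ((-0.25)·(2.5) + (-1.25)·(-1.5) + (1.75)·(0.5) + (-0.25)·(-1.5)) / 3 = 2.5/3 = 0.8333
  S[A,C] = ((-0.25)·(-2.5) + (-1.25)·(-0.5) + (1.75)·(2.5) + (-0.25)·(0.5)) / 3 = 5.5/3 = 1.8333
  S[B,B] = ((2.5)·(2.5) + (-1.5)·(-1.5) + (0.5)·(0.5) + (-1.5)·(-1.5)) / 3 = 11/3 = 3.6667
  S[B,C] = ((2.5)·(-2.5) + (-1.5)·(-0.5) + (0.5)·(2.5) + (-1.5)·(0.5)) / 3 = -5/3 = -1.6667
  S[C,C] = ((-2.5)·(-2.5) + (-0.5)·(-0.5) + (2.5)·(2.5) + (0.5)·(0.5)) / 3 = 13/3 = 4.3333

S is symmetric (S[j,i] = S[i,j]). Assembling:

S = [[1.5833, 0.8333, 1.8333],
 [0.8333, 3.6667, -1.6667],
 [1.8333, -1.6667, 4.3333]]


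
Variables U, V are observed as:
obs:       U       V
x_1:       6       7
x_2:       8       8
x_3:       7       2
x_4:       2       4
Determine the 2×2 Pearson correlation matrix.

Step 1 — column means:
  mean(U) = (6 + 8 + 7 + 2) / 4 = 23/4 = 5.75
  mean(V) = (7 + 8 + 2 + 4) / 4 = 21/4 = 5.25

Step 2 — sample variances and covariances s[i,j] = (1/(n-1)) · Σ_k (x_{k,i} - mean_i) · (x_{k,j} - mean_j), with n-1 = 3:
  s[U,U] = ((0.25)·(0.25) + (2.25)·(2.25) + (1.25)·(1.25) + (-3.75)·(-3.75)) / 3 = 20.75/3 = 6.9167
  s[U,V] = ((0.25)·(1.75) + (2.25)·(2.75) + (1.25)·(-3.25) + (-3.75)·(-1.25)) / 3 = 7.25/3 = 2.4167
  s[V,V] = ((1.75)·(1.75) + (2.75)·(2.75) + (-3.25)·(-3.25) + (-1.25)·(-1.25)) / 3 = 22.75/3 = 7.5833
  Sample standard deviations s_i = √(s[i,i]):
  s(U) = √(6.9167) = 2.63
  s(V) = √(7.5833) = 2.7538

Step 3 — r_{ij} = s_{ij} / (s_i · s_j):
  r[U,U] = 1 (diagonal).
  r[U,V] = 2.4167 / (2.63 · 2.7538) = 2.4167 / 7.2423 = 0.3337
  r[V,V] = 1 (diagonal).

R is symmetric with unit diagonal. Assembling:

R = [[1, 0.3337],
 [0.3337, 1]]


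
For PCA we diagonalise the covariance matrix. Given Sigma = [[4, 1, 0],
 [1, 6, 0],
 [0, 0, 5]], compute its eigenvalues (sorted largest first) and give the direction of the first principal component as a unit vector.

Step 1 — characteristic polynomial p(λ) = det(λI - Sigma) = λ³ - tr·λ² + c_1·λ - det, where tr = trace, c_1 = sum of the principal 2×2 minors, det = det(Sigma):
  tr = 4 + 6 + 5 = 15,
  c_1 = (4·6 - (1)²) + (4·5 - (0)²) + (6·5 - (0)²) = 23 + 20 + 30 = 73,
  det = 4·(6·5 - (0)²) - (1)·((1)·5 - (0)·(0)) + (0)·((1)·(0) - 6·(0)) = 4·(30) - (1)·(5) + (0)·(0) = 115.
  So p(λ) = λ³ - 15λ² + 73λ - 115.
Step 2 — look for an integer root (rational root theorem: any rational root is an integer divisor of 115). Testing λ = 5:
  p(5) = 125 - 375 + 365 - 115 = 0  ✓
  Dividing out (λ - 5): p(λ) = (λ - 5)(λ² - 10λ + 23).
Step 3 — remaining eigenvalues from the quadratic λ² - 10λ + 23 = 0:
  Δ = 10² - 4·23 = 100 - 92 = 8,  λ = (10 ± √8)/2 = (10 ± 2.8284)/2 ≈ 6.4142 or 3.5858.
  Sorted: λ_1 = 6.4142,  λ_2 = 5,  λ_3 = 3.5858  (check: sum = 15 = tr ✓).

Step 4 — unit eigenvector for λ_1 ≈ 6.4142: v spans the null space of (Sigma - λ_1 I), whose rows are
  r_1 = (-2.4142, 1, 0),  r_2 = (1, -0.4142, 0),  r_3 = (0, 0, -1.4142).
  v is orthogonal to every row, so take v ∝ r_1 × r_3 = ((1)·(-1.4142) - (0)·(0), (0)·(0) - (-2.4142)·(-1.4142), (-2.4142)·(0) - (1)·(0)) ≈ (-1.4142, -3.4142, 0).
  Rescale (multiply by -1 so the first nonzero entry is positive): u = (1.4142, 3.4142, 0).
  ||u|| = √((1.4142)² + (3.4142)² + (0)²) = √(13.6569) ≈ 3.6955,  v_1 = u/||u|| ≈ (0.3827, 0.9239, 0) (||v_1|| = 1).

λ_1 = 6.4142,  λ_2 = 5,  λ_3 = 3.5858;  v_1 ≈ (0.3827, 0.9239, 0)


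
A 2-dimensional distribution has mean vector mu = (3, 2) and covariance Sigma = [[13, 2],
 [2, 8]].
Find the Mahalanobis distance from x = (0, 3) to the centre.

Step 1 — centre the observation: (x - mu) = (-3, 1).

Step 2 — invert Sigma. det(Sigma) = 13·8 - (2)² = 100.
  Sigma^{-1} = (1/det) · [[d, -b], [-b, a]] = [[0.08, -0.02],
 [-0.02, 0.13]].

Step 3 — form the quadratic (x - mu)^T · Sigma^{-1} · (x - mu):
  Sigma^{-1} · (x - mu) = (-0.26, 0.19).
  (x - mu)^T · [Sigma^{-1} · (x - mu)] = (-3)·(-0.26) + (1)·(0.19) = 0.97.

Step 4 — take square root: d = √(0.97) ≈ 0.9849.

d(x, mu) = √(0.97) ≈ 0.9849


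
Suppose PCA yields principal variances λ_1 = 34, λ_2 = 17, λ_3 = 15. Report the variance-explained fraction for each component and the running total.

Step 1 — total variance = trace(Sigma) = Σ λ_i = 34 + 17 + 15 = 66.

Step 2 — fraction explained by component i = λ_i / Σ λ:
  PC1: 34/66 = 0.5152
  PC2: 17/66 = 0.2576
  PC3: 15/66 = 0.2273

Step 3 — cumulative fraction after k components = (λ_1 + ... + λ_k) / Σ λ:
  k = 1: 34/66 = 0.5152
  k = 2: (34 + 17)/66 = 51/66 = 0.7727
  k = 3: (34 + 17 + 15)/66 = 66/66 = 1

Summary (fraction, with percent):

explained: PC1 0.5152 (51.52%), PC2 0.2576 (25.76%), PC3 0.2273 (22.73%);  cumulative: 0.5152, 0.7727, 1


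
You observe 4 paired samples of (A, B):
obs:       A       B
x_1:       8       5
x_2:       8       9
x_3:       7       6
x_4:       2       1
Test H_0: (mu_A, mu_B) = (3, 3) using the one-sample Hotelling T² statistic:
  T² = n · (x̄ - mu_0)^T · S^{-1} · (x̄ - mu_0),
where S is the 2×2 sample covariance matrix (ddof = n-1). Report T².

Step 1 — sample mean vector:
  mean(A) = (8 + 8 + 7 + 2) / 4 = 25/4 = 6.25
  mean(B) = (5 + 9 + 6 + 1) / 4 = 21/4 = 5.25
  x̄ = (6.25, 5.25),  deviation x̄ - mu_0 = (6.25, 5.25) - (3, 3) = (3.25, 2.25).

Step 2 — sample covariance matrix, S[i,j] = (1/(n-1)) · Σ_k (x_{k,i} - mean_i) · (x_{k,j} - mean_j), divisor n-1 = 3:
  S[A,A] = ((1.75)·(1.75) + (1.75)·(1.75) + (0.75)·(0.75) + (-4.25)·(-4.25)) / 3 = 24.75/3 = 8.25
  S[A,B] = ((1.75)·(-0.25) + (1.75)·(3.75) + (0.75)·(0.75) + (-4.25)·(-4.25)) / 3 = 24.75/3 = 8.25
  S[B,B] = ((-0.25)·(-0.25) + (3.75)·(3.75) + (0.75)·(0.75) + (-4.25)·(-4.25)) / 3 = 32.75/3 = 10.9167
  S = [[8.25, 8.25],
 [8.25, 10.9167]].

Step 3 — invert S. det(S) = 8.25·10.9167 - (8.25)² = 22.
  S^{-1} = (1/det) · [[d, -b], [-b, a]] = [[0.4962, -0.375],
 [-0.375, 0.375]].

Step 4 — quadratic form (x̄ - mu_0)^T · S^{-1} · (x̄ - mu_0):
  S^{-1} · (x̄ - mu_0) = (0.7689, -0.375),
  (x̄ - mu_0)^T · [...] = (3.25)·(0.7689) + (2.25)·(-0.375) = 1.6553.

Step 5 — scale by n: T² = 4 · 1.6553 = 6.6212.

T² ≈ 6.6212


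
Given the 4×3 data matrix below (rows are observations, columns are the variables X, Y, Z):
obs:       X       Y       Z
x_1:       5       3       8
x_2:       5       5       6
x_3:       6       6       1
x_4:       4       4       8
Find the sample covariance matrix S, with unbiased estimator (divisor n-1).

Step 1 — column means:
  mean(X) = (5 + 5 + 6 + 4) / 4 = 20/4 = 5
  mean(Y) = (3 + 5 + 6 + 4) / 4 = 18/4 = 4.5
  mean(Z) = (8 + 6 + 1 + 8) / 4 = 23/4 = 5.75

Step 2 — sample covariance S[i,j] = (1/(n-1)) · Σ_k (x_{k,i} - mean_i) · (x_{k,j} - mean_j), with n-1 = 3.
  S[X,X] = ((0)·(0) + (0)·(0) + (1)·(1) + (-1)·(-1)) / 3 = 2/3 = 0.6667
  S[X,Y] = ((0)·(-1.5) + (0)·(0.5) + (1)·(1.5) + (-1)·(-0.5)) / 3 = 2/3 = 0.6667
  S[X,Z] = ((0)·(2.25) + (0)·(0.25) + (1)·(-4.75) + (-1)·(2.25)) / 3 = -7/3 = -2.3333
  S[Y,Y] = ((-1.5)·(-1.5) + (0.5)·(0.5) + (1.5)·(1.5) + (-0.5)·(-0.5)) / 3 = 5/3 = 1.6667
  S[Y,Z] = ((-1.5)·(2.25) + (0.5)·(0.25) + (1.5)·(-4.75) + (-0.5)·(2.25)) / 3 = -11.5/3 = -3.8333
  S[Z,Z] = ((2.25)·(2.25) + (0.25)·(0.25) + (-4.75)·(-4.75) + (2.25)·(2.25)) / 3 = 32.75/3 = 10.9167

S is symmetric (S[j,i] = S[i,j]). Assembling:

S = [[0.6667, 0.6667, -2.3333],
 [0.6667, 1.6667, -3.8333],
 [-2.3333, -3.8333, 10.9167]]


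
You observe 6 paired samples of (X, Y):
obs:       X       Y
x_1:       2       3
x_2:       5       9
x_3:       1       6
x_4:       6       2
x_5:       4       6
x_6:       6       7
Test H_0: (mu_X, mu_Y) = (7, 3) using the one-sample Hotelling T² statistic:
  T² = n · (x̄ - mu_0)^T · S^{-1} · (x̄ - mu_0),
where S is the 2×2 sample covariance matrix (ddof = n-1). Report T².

Step 1 — sample mean vector:
  mean(X) = (2 + 5 + 1 + 6 + 4 + 6) / 6 = 24/6 = 4
  mean(Y) = (3 + 9 + 6 + 2 + 6 + 7) / 6 = 33/6 = 5.5
  x̄ = (4, 5.5),  deviation x̄ - mu_0 = (4, 5.5) - (7, 3) = (-3, 2.5).

Step 2 — sample covariance matrix, S[i,j] = (1/(n-1)) · Σ_k (x_{k,i} - mean_i) · (x_{k,j} - mean_j), divisor n-1 = 5:
  S[X,X] = ((-2)·(-2) + (1)·(1) + (-3)·(-3) + (2)·(2) + (0)·(0) + (2)·(2)) / 5 = 22/5 = 4.4
  S[X,Y] = ((-2)·(-2.5) + (1)·(3.5) + (-3)·(0.5) + (2)·(-3.5) + (0)·(0.5) + (2)·(1.5)) / 5 = 3/5 = 0.6
  S[Y,Y] = ((-2.5)·(-2.5) + (3.5)·(3.5) + (0.5)·(0.5) + (-3.5)·(-3.5) + (0.5)·(0.5) + (1.5)·(1.5)) / 5 = 33.5/5 = 6.7
  S = [[4.4, 0.6],
 [0.6, 6.7]].

Step 3 — invert S. det(S) = 4.4·6.7 - (0.6)² = 29.12.
  S^{-1} = (1/det) · [[d, -b], [-b, a]] = [[0.2301, -0.0206],
 [-0.0206, 0.1511]].

Step 4 — quadratic form (x̄ - mu_0)^T · S^{-1} · (x̄ - mu_0):
  S^{-1} · (x̄ - mu_0) = (-0.7418, 0.4396),
  (x̄ - mu_0)^T · [...] = (-3)·(-0.7418) + (2.5)·(0.4396) = 3.3242.

Step 5 — scale by n: T² = 6 · 3.3242 = 19.9451.

T² ≈ 19.9451


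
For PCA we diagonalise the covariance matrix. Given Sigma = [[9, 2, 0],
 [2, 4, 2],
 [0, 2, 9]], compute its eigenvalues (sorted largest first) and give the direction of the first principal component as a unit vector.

Step 1 — characteristic polynomial p(λ) = det(λI - Sigma) = λ³ - tr·λ² + c_1·λ - det, where tr = trace, c_1 = sum of the principal 2×2 minors, det = det(Sigma):
  tr = 9 + 4 + 9 = 22,
  c_1 = (9·4 - (2)²) + (9·9 - (0)²) + (4·9 - (2)²) = 32 + 81 + 32 = 145,
  det = 9·(4·9 - (2)²) - (2)·((2)·9 - (2)·(0)) + (0)·((2)·(2) - 4·(0)) = 9·(32) - (2)·(18) + (0)·(4) = 252.
  So p(λ) = λ³ - 22λ² + 145λ - 252.
Step 2 — look for an integer root (rational root theorem: any rational root is an integer divisor of 252). Testing λ = 9:
  p(9) = 729 - 1782 + 1305 - 252 = 0  ✓
  Dividing out (λ - 9): p(λ) = (λ - 9)(λ² - 13λ + 28).
Step 3 — remaining eigenvalues from the quadratic λ² - 13λ + 28 = 0:
  Δ = 13² - 4·28 = 169 - 112 = 57,  λ = (13 ± √57)/2 = (13 ± 7.5498)/2 ≈ 10.2749 or 2.7251.
  Sorted: λ_1 = 10.2749,  λ_2 = 9,  λ_3 = 2.7251  (check: sum = 22 = tr ✓).

Step 4 — unit eigenvector for λ_1 ≈ 10.2749: v spans the null space of (Sigma - λ_1 I), whose rows are
  r_1 = (-1.2749, 2, 0),  r_2 = (2, -6.2749, 2),  r_3 = (0, 2, -1.2749).
  v is orthogonal to every row, so take v ∝ r_1 × r_2 = ((2)·(2) - (0)·(-6.2749), (0)·(2) - (-1.2749)·(2), (-1.2749)·(-6.2749) - (2)·(2)) ≈ (4, 2.5498, 4).
  Let u = (4, 2.5498, 4).
  ||u|| = √((4)² + (2.5498)² + (4)²) = √(38.5017) ≈ 6.205,  v_1 = u/||u|| ≈ (0.6446, 0.4109, 0.6446) (||v_1|| = 1).

λ_1 = 10.2749,  λ_2 = 9,  λ_3 = 2.7251;  v_1 ≈ (0.6446, 0.4109, 0.6446)


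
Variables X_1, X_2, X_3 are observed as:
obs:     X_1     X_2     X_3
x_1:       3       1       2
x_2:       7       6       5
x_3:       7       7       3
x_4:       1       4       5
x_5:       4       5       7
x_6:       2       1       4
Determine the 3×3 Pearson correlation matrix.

Step 1 — column means:
  mean(X_1) = (3 + 7 + 7 + 1 + 4 + 2) / 6 = 24/6 = 4
  mean(X_2) = (1 + 6 + 7 + 4 + 5 + 1) / 6 = 24/6 = 4
  mean(X_3) = (2 + 5 + 3 + 5 + 7 + 4) / 6 = 26/6 = 4.3333

Step 2 — sample variances and covariances s[i,j] = (1/(n-1)) · Σ_k (x_{k,i} - mean_i) · (x_{k,j} - mean_j), with n-1 = 5:
  s[X_1,X_1] = ((-1)·(-1) + (3)·(3) + (3)·(3) + (-3)·(-3) + (0)·(0) + (-2)·(-2)) / 5 = 32/5 = 6.4
  s[X_1,X_2] = ((-1)·(-3) + (3)·(2) + (3)·(3) + (-3)·(0) + (0)·(1) + (-2)·(-3)) / 5 = 24/5 = 4.8
  s[X_1,X_3] = ((-1)·(-2.3333) + (3)·(0.6667) + (3)·(-1.3333) + (-3)·(0.6667) + (0)·(2.6667) + (-2)·(-0.3333)) / 5 = -1/5 = -0.2
  s[X_2,X_2] = ((-3)·(-3) + (2)·(2) + (3)·(3) + (0)·(0) + (1)·(1) + (-3)·(-3)) / 5 = 32/5 = 6.4
  s[X_2,X_3] = ((-3)·(-2.3333) + (2)·(0.6667) + (3)·(-1.3333) + (0)·(0.6667) + (1)·(2.6667) + (-3)·(-0.3333)) / 5 = 8/5 = 1.6
  s[X_3,X_3] = ((-2.3333)·(-2.3333) + (0.6667)·(0.6667) + (-1.3333)·(-1.3333) + (0.6667)·(0.6667) + (2.6667)·(2.6667) + (-0.3333)·(-0.3333)) / 5 = 15.3333/5 = 3.0667
  Sample standard deviations s_i = √(s[i,i]):
  s(X_1) = √(6.4) = 2.5298
  s(X_2) = √(6.4) = 2.5298
  s(X_3) = √(3.0667) = 1.7512

Step 3 — r_{ij} = s_{ij} / (s_i · s_j):
  r[X_1,X_1] = 1 (diagonal).
  r[X_1,X_2] = 4.8 / (2.5298 · 2.5298) = 4.8 / 6.4 = 0.75
  r[X_1,X_3] = -0.2 / (2.5298 · 1.7512) = -0.2 / 4.4302 = -0.0451
  r[X_2,X_2] = 1 (diagonal).
  r[X_2,X_3] = 1.6 / (2.5298 · 1.7512) = 1.6 / 4.4302 = 0.3612
  r[X_3,X_3] = 1 (diagonal).

R is symmetric with unit diagonal. Assembling:

R = [[1, 0.75, -0.0451],
 [0.75, 1, 0.3612],
 [-0.0451, 0.3612, 1]]


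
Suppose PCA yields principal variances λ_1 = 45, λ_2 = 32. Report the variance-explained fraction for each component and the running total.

Step 1 — total variance = trace(Sigma) = Σ λ_i = 45 + 32 = 77.

Step 2 — fraction explained by component i = λ_i / Σ λ:
  PC1: 45/77 = 0.5844
  PC2: 32/77 = 0.4156

Step 3 — cumulative fraction after k components = (λ_1 + ... + λ_k) / Σ λ:
  k = 1: 45/77 = 0.5844
  k = 2: (45 + 32)/77 = 77/77 = 1

Summary (fraction, with percent):

explained: PC1 0.5844 (58.44%), PC2 0.4156 (41.56%);  cumulative: 0.5844, 1


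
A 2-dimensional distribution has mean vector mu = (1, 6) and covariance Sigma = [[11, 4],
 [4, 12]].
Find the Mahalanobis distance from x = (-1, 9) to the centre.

Step 1 — centre the observation: (x - mu) = (-2, 3).

Step 2 — invert Sigma. det(Sigma) = 11·12 - (4)² = 116.
  Sigma^{-1} = (1/det) · [[d, -b], [-b, a]] = [[0.1034, -0.0345],
 [-0.0345, 0.0948]].

Step 3 — form the quadratic (x - mu)^T · Sigma^{-1} · (x - mu):
  Sigma^{-1} · (x - mu) = (-0.3103, 0.3534).
  (x - mu)^T · [Sigma^{-1} · (x - mu)] = (-2)·(-0.3103) + (3)·(0.3534) = 1.681.

Step 4 — take square root: d = √(1.681) ≈ 1.2965.

d(x, mu) = √(1.681) ≈ 1.2965


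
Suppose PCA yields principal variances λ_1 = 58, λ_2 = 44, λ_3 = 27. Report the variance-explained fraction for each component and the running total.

Step 1 — total variance = trace(Sigma) = Σ λ_i = 58 + 44 + 27 = 129.

Step 2 — fraction explained by component i = λ_i / Σ λ:
  PC1: 58/129 = 0.4496
  PC2: 44/129 = 0.3411
  PC3: 27/129 = 0.2093

Step 3 — cumulative fraction after k components = (λ_1 + ... + λ_k) / Σ λ:
  k = 1: 58/129 = 0.4496
  k = 2: (58 + 44)/129 = 102/129 = 0.7907
  k = 3: (58 + 44 + 27)/129 = 129/129 = 1

Summary (fraction, with percent):

explained: PC1 0.4496 (44.96%), PC2 0.3411 (34.11%), PC3 0.2093 (20.93%);  cumulative: 0.4496, 0.7907, 1


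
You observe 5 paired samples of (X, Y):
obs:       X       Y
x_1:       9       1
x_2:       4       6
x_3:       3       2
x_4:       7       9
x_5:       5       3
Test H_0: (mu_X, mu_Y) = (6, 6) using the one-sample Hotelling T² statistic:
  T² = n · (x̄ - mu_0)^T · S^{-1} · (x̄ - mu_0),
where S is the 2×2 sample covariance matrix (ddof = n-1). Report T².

Step 1 — sample mean vector:
  mean(X) = (9 + 4 + 3 + 7 + 5) / 5 = 28/5 = 5.6
  mean(Y) = (1 + 6 + 2 + 9 + 3) / 5 = 21/5 = 4.2
  x̄ = (5.6, 4.2),  deviation x̄ - mu_0 = (5.6, 4.2) - (6, 6) = (-0.4, -1.8).

Step 2 — sample covariance matrix, S[i,j] = (1/(n-1)) · Σ_k (x_{k,i} - mean_i) · (x_{k,j} - mean_j), divisor n-1 = 4:
  S[X,X] = ((3.4)·(3.4) + (-1.6)·(-1.6) + (-2.6)·(-2.6) + (1.4)·(1.4) + (-0.6)·(-0.6)) / 4 = 23.2/4 = 5.8
  S[X,Y] = ((3.4)·(-3.2) + (-1.6)·(1.8) + (-2.6)·(-2.2) + (1.4)·(4.8) + (-0.6)·(-1.2)) / 4 = -0.6/4 = -0.15
  S[Y,Y] = ((-3.2)·(-3.2) + (1.8)·(1.8) + (-2.2)·(-2.2) + (4.8)·(4.8) + (-1.2)·(-1.2)) / 4 = 42.8/4 = 10.7
  S = [[5.8, -0.15],
 [-0.15, 10.7]].

Step 3 — invert S. det(S) = 5.8·10.7 - (-0.15)² = 62.0375.
  S^{-1} = (1/det) · [[d, -b], [-b, a]] = [[0.1725, 0.0024],
 [0.0024, 0.0935]].

Step 4 — quadratic form (x̄ - mu_0)^T · S^{-1} · (x̄ - mu_0):
  S^{-1} · (x̄ - mu_0) = (-0.0733, -0.1693),
  (x̄ - mu_0)^T · [...] = (-0.4)·(-0.0733) + (-1.8)·(-0.1693) = 0.334.

Step 5 — scale by n: T² = 5 · 0.334 = 1.67.

T² ≈ 1.67


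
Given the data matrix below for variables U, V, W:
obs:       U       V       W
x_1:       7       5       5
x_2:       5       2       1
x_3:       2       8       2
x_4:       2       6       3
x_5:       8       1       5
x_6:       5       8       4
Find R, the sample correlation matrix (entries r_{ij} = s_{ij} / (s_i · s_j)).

Step 1 — column means:
  mean(U) = (7 + 5 + 2 + 2 + 8 + 5) / 6 = 29/6 = 4.8333
  mean(V) = (5 + 2 + 8 + 6 + 1 + 8) / 6 = 30/6 = 5
  mean(W) = (5 + 1 + 2 + 3 + 5 + 4) / 6 = 20/6 = 3.3333

Step 2 — sample variances and covariances s[i,j] = (1/(n-1)) · Σ_k (x_{k,i} - mean_i) · (x_{k,j} - mean_j), with n-1 = 5:
  s[U,U] = ((2.1667)·(2.1667) + (0.1667)·(0.1667) + (-2.8333)·(-2.8333) + (-2.8333)·(-2.8333) + (3.1667)·(3.1667) + (0.1667)·(0.1667)) / 5 = 30.8333/5 = 6.1667
  s[U,V] = ((2.1667)·(0) + (0.1667)·(-3) + (-2.8333)·(3) + (-2.8333)·(1) + (3.1667)·(-4) + (0.1667)·(3)) / 5 = -24/5 = -4.8
  s[U,W] = ((2.1667)·(1.6667) + (0.1667)·(-2.3333) + (-2.8333)·(-1.3333) + (-2.8333)·(-0.3333) + (3.1667)·(1.6667) + (0.1667)·(0.6667)) / 5 = 13.3333/5 = 2.6667
  s[V,V] = ((0)·(0) + (-3)·(-3) + (3)·(3) + (1)·(1) + (-4)·(-4) + (3)·(3)) / 5 = 44/5 = 8.8
  s[V,W] = ((0)·(1.6667) + (-3)·(-2.3333) + (3)·(-1.3333) + (1)·(-0.3333) + (-4)·(1.6667) + (3)·(0.6667)) / 5 = -2/5 = -0.4
  s[W,W] = ((1.6667)·(1.6667) + (-2.3333)·(-2.3333) + (-1.3333)·(-1.3333) + (-0.3333)·(-0.3333) + (1.6667)·(1.6667) + (0.6667)·(0.6667)) / 5 = 13.3333/5 = 2.6667
  Sample standard deviations s_i = √(s[i,i]):
  s(U) = √(6.1667) = 2.4833
  s(V) = √(8.8) = 2.9665
  s(W) = √(2.6667) = 1.633

Step 3 — r_{ij} = s_{ij} / (s_i · s_j):
  r[U,U] = 1 (diagonal).
  r[U,V] = -4.8 / (2.4833 · 2.9665) = -4.8 / 7.3666 = -0.6516
  r[U,W] = 2.6667 / (2.4833 · 1.633) = 2.6667 / 4.0552 = 0.6576
  r[V,V] = 1 (diagonal).
  r[V,W] = -0.4 / (2.9665 · 1.633) = -0.4 / 4.8442 = -0.0826
  r[W,W] = 1 (diagonal).

R is symmetric with unit diagonal. Assembling:

R = [[1, -0.6516, 0.6576],
 [-0.6516, 1, -0.0826],
 [0.6576, -0.0826, 1]]


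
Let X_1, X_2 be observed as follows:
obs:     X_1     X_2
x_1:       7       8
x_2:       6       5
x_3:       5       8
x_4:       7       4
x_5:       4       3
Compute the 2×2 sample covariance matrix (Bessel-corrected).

Step 1 — column means:
  mean(X_1) = (7 + 6 + 5 + 7 + 4) / 5 = 29/5 = 5.8
  mean(X_2) = (8 + 5 + 8 + 4 + 3) / 5 = 28/5 = 5.6

Step 2 — sample covariance S[i,j] = (1/(n-1)) · Σ_k (x_{k,i} - mean_i) · (x_{k,j} - mean_j), with n-1 = 4.
  S[X_1,X_1] = ((1.2)·(1.2) + (0.2)·(0.2) + (-0.8)·(-0.8) + (1.2)·(1.2) + (-1.8)·(-1.8)) / 4 = 6.8/4 = 1.7
  S[X_1,X_2] = ((1.2)·(2.4) + (0.2)·(-0.6) + (-0.8)·(2.4) + (1.2)·(-1.6) + (-1.8)·(-2.6)) / 4 = 3.6/4 = 0.9
  S[X_2,X_2] = ((2.4)·(2.4) + (-0.6)·(-0.6) + (2.4)·(2.4) + (-1.6)·(-1.6) + (-2.6)·(-2.6)) / 4 = 21.2/4 = 5.3

S is symmetric (S[j,i] = S[i,j]). Assembling:

S = [[1.7, 0.9],
 [0.9, 5.3]]


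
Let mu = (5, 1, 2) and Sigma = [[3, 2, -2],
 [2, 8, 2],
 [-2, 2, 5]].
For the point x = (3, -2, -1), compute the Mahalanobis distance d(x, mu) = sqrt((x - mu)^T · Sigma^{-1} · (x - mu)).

Step 1 — centre the observation: (x - mu) = (-2, -3, -3).

Step 2 — invert Sigma (cofactor / det for 3×3, or solve directly):
  Sigma^{-1} = [[0.9, -0.35, 0.5],
 [-0.35, 0.275, -0.25],
 [0.5, -0.25, 0.5]].

Step 3 — form the quadratic (x - mu)^T · Sigma^{-1} · (x - mu):
  Sigma^{-1} · (x - mu) = (-2.25, 0.625, -1.75).
  (x - mu)^T · [Sigma^{-1} · (x - mu)] = (-2)·(-2.25) + (-3)·(0.625) + (-3)·(-1.75) = 7.875.

Step 4 — take square root: d = √(7.875) ≈ 2.8062.

d(x, mu) = √(7.875) ≈ 2.8062


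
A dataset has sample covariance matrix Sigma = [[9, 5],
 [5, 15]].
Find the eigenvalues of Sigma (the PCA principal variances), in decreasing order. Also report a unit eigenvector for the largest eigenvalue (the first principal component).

Step 1 — characteristic polynomial of 2×2 Sigma:
  det(Sigma - λI) = λ² - trace · λ + det = 0.
  trace = 9 + 15 = 24, det = 9·15 - (5)² = 110.
Step 2 — discriminant:
  Δ = trace² - 4·det = 576 - 440 = 136.
Step 3 — eigenvalues:
  λ = (trace ± √Δ)/2 = (24 ± 11.6619)/2,
  λ_1 = 17.831,  λ_2 = 6.169.

Step 4 — unit eigenvector for λ_1: solve (Sigma - λ_1 I)v = 0. First row:
  (9 - 17.831)·v_x + (5)·v_y = 0, i.e. (-8.831)·v_x + (5)·v_y = 0,
  so v ∝ (b, λ_1 - a) = (5, 8.831) = u.
  ||u|| = √((5)² + (8.831)²) = √(102.9857) ≈ 10.1482,
  v_1 = u/||u|| ≈ (0.4927, 0.8702) (||v_1|| = 1).

λ_1 = 17.831,  λ_2 = 6.169;  v_1 ≈ (0.4927, 0.8702)


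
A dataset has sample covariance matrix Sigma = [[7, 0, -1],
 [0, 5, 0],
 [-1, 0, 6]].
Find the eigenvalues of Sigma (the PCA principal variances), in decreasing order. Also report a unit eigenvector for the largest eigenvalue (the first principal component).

Step 1 — characteristic polynomial p(λ) = det(λI - Sigma) = λ³ - tr·λ² + c_1·λ - det, where tr = trace, c_1 = sum of the principal 2×2 minors, det = det(Sigma):
  tr = 7 + 5 + 6 = 18,
  c_1 = (7·5 - (0)²) + (7·6 - (-1)²) + (5·6 - (0)²) = 35 + 41 + 30 = 106,
  det = 7·(5·6 - (0)²) - (0)·((0)·6 - (0)·(-1)) + (-1)·((0)·(0) - 5·(-1)) = 7·(30) - (0)·(0) + (-1)·(5) = 205.
  So p(λ) = λ³ - 18λ² + 106λ - 205.
Step 2 — look for an integer root (rational root theorem: any rational root is an integer divisor of 205). Testing λ = 5:
  p(5) = 125 - 450 + 530 - 205 = 0  ✓
  Dividing out (λ - 5): p(λ) = (λ - 5)(λ² - 13λ + 41).
Step 3 — remaining eigenvalues from the quadratic λ² - 13λ + 41 = 0:
  Δ = 13² - 4·41 = 169 - 164 = 5,  λ = (13 ± √5)/2 = (13 ± 2.2361)/2 ≈ 7.618 or 5.382.
  Sorted: λ_1 = 7.618,  λ_2 = 5.382,  λ_3 = 5  (check: sum = 18 = tr ✓).

Step 4 — unit eigenvector for λ_1 ≈ 7.618: v spans the null space of (Sigma - λ_1 I), whose rows are
  r_1 = (-0.618, 0, -1),  r_2 = (0, -2.618, 0),  r_3 = (-1, 0, -1.618).
  v is orthogonal to every row, so take v ∝ r_1 × r_2 = ((0)·(0) - (-1)·(-2.618), (-1)·(0) - (-0.618)·(0), (-0.618)·(-2.618) - (0)·(0)) ≈ (-2.618, 0, 1.618).
  Rescale (multiply by -1 so the first nonzero entry is positive): u = (2.618, 0, -1.618).
  ||u|| = √((2.618)² + (0)² + (-1.618)²) = √(9.4721) ≈ 3.0777,  v_1 = u/||u|| ≈ (0.8507, 0, -0.5257) (||v_1|| = 1).

λ_1 = 7.618,  λ_2 = 5.382,  λ_3 = 5;  v_1 ≈ (0.8507, 0, -0.5257)


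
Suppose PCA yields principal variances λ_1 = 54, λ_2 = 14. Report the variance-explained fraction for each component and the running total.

Step 1 — total variance = trace(Sigma) = Σ λ_i = 54 + 14 = 68.

Step 2 — fraction explained by component i = λ_i / Σ λ:
  PC1: 54/68 = 0.7941
  PC2: 14/68 = 0.2059

Step 3 — cumulative fraction after k components = (λ_1 + ... + λ_k) / Σ λ:
  k = 1: 54/68 = 0.7941
  k = 2: (54 + 14)/68 = 68/68 = 1

Summary (fraction, with percent):

explained: PC1 0.7941 (79.41%), PC2 0.2059 (20.59%);  cumulative: 0.7941, 1


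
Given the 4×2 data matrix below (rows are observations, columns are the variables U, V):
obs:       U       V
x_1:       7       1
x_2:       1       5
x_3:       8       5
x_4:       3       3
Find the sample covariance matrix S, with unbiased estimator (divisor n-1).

Step 1 — column means:
  mean(U) = (7 + 1 + 8 + 3) / 4 = 19/4 = 4.75
  mean(V) = (1 + 5 + 5 + 3) / 4 = 14/4 = 3.5

Step 2 — sample covariance S[i,j] = (1/(n-1)) · Σ_k (x_{k,i} - mean_i) · (x_{k,j} - mean_j), with n-1 = 3.
  S[U,U] = ((2.25)·(2.25) + (-3.75)·(-3.75) + (3.25)·(3.25) + (-1.75)·(-1.75)) / 3 = 32.75/3 = 10.9167
  S[U,V] = ((2.25)·(-2.5) + (-3.75)·(1.5) + (3.25)·(1.5) + (-1.75)·(-0.5)) / 3 = -5.5/3 = -1.8333
  S[V,V] = ((-2.5)·(-2.5) + (1.5)·(1.5) + (1.5)·(1.5) + (-0.5)·(-0.5)) / 3 = 11/3 = 3.6667

S is symmetric (S[j,i] = S[i,j]). Assembling:

S = [[10.9167, -1.8333],
 [-1.8333, 3.6667]]


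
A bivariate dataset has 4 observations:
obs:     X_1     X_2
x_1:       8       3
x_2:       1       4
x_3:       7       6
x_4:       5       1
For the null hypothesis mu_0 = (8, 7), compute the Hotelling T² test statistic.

Step 1 — sample mean vector:
  mean(X_1) = (8 + 1 + 7 + 5) / 4 = 21/4 = 5.25
  mean(X_2) = (3 + 4 + 6 + 1) / 4 = 14/4 = 3.5
  x̄ = (5.25, 3.5),  deviation x̄ - mu_0 = (5.25, 3.5) - (8, 7) = (-2.75, -3.5).

Step 2 — sample covariance matrix, S[i,j] = (1/(n-1)) · Σ_k (x_{k,i} - mean_i) · (x_{k,j} - mean_j), divisor n-1 = 3:
  S[X_1,X_1] = ((2.75)·(2.75) + (-4.25)·(-4.25) + (1.75)·(1.75) + (-0.25)·(-0.25)) / 3 = 28.75/3 = 9.5833
  S[X_1,X_2] = ((2.75)·(-0.5) + (-4.25)·(0.5) + (1.75)·(2.5) + (-0.25)·(-2.5)) / 3 = 1.5/3 = 0.5
  S[X_2,X_2] = ((-0.5)·(-0.5) + (0.5)·(0.5) + (2.5)·(2.5) + (-2.5)·(-2.5)) / 3 = 13/3 = 4.3333
  S = [[9.5833, 0.5],
 [0.5, 4.3333]].

Step 3 — invert S. det(S) = 9.5833·4.3333 - (0.5)² = 41.2778.
  S^{-1} = (1/det) · [[d, -b], [-b, a]] = [[0.105, -0.0121],
 [-0.0121, 0.2322]].

Step 4 — quadratic form (x̄ - mu_0)^T · S^{-1} · (x̄ - mu_0):
  S^{-1} · (x̄ - mu_0) = (-0.2463, -0.7793),
  (x̄ - mu_0)^T · [...] = (-2.75)·(-0.2463) + (-3.5)·(-0.7793) = 3.4048.

Step 5 — scale by n: T² = 4 · 3.4048 = 13.6191.

T² ≈ 13.6191


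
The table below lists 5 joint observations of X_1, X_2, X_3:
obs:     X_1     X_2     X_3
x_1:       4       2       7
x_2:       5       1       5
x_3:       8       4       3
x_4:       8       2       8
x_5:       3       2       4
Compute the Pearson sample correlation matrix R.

Step 1 — column means:
  mean(X_1) = (4 + 5 + 8 + 8 + 3) / 5 = 28/5 = 5.6
  mean(X_2) = (2 + 1 + 4 + 2 + 2) / 5 = 11/5 = 2.2
  mean(X_3) = (7 + 5 + 3 + 8 + 4) / 5 = 27/5 = 5.4

Step 2 — sample variances and covariances s[i,j] = (1/(n-1)) · Σ_k (x_{k,i} - mean_i) · (x_{k,j} - mean_j), with n-1 = 4:
  s[X_1,X_1] = ((-1.6)·(-1.6) + (-0.6)·(-0.6) + (2.4)·(2.4) + (2.4)·(2.4) + (-2.6)·(-2.6)) / 4 = 21.2/4 = 5.3
  s[X_1,X_2] = ((-1.6)·(-0.2) + (-0.6)·(-1.2) + (2.4)·(1.8) + (2.4)·(-0.2) + (-2.6)·(-0.2)) / 4 = 5.4/4 = 1.35
  s[X_1,X_3] = ((-1.6)·(1.6) + (-0.6)·(-0.4) + (2.4)·(-2.4) + (2.4)·(2.6) + (-2.6)·(-1.4)) / 4 = 1.8/4 = 0.45
  s[X_2,X_2] = ((-0.2)·(-0.2) + (-1.2)·(-1.2) + (1.8)·(1.8) + (-0.2)·(-0.2) + (-0.2)·(-0.2)) / 4 = 4.8/4 = 1.2
  s[X_2,X_3] = ((-0.2)·(1.6) + (-1.2)·(-0.4) + (1.8)·(-2.4) + (-0.2)·(2.6) + (-0.2)·(-1.4)) / 4 = -4.4/4 = -1.1
  s[X_3,X_3] = ((1.6)·(1.6) + (-0.4)·(-0.4) + (-2.4)·(-2.4) + (2.6)·(2.6) + (-1.4)·(-1.4)) / 4 = 17.2/4 = 4.3
  Sample standard deviations s_i = √(s[i,i]):
  s(X_1) = √(5.3) = 2.3022
  s(X_2) = √(1.2) = 1.0954
  s(X_3) = √(4.3) = 2.0736

Step 3 — r_{ij} = s_{ij} / (s_i · s_j):
  r[X_1,X_1] = 1 (diagonal).
  r[X_1,X_2] = 1.35 / (2.3022 · 1.0954) = 1.35 / 2.5219 = 0.5353
  r[X_1,X_3] = 0.45 / (2.3022 · 2.0736) = 0.45 / 4.7739 = 0.0943
  r[X_2,X_2] = 1 (diagonal).
  r[X_2,X_3] = -1.1 / (1.0954 · 2.0736) = -1.1 / 2.2716 = -0.4842
  r[X_3,X_3] = 1 (diagonal).

R is symmetric with unit diagonal. Assembling:

R = [[1, 0.5353, 0.0943],
 [0.5353, 1, -0.4842],
 [0.0943, -0.4842, 1]]


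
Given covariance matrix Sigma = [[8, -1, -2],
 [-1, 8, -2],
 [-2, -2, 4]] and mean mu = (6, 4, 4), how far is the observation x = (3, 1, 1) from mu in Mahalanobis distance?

Step 1 — centre the observation: (x - mu) = (-3, -3, -3).

Step 2 — invert Sigma (cofactor / det for 3×3, or solve directly):
  Sigma^{-1} = [[0.1556, 0.0444, 0.1],
 [0.0444, 0.1556, 0.1],
 [0.1, 0.1, 0.35]].

Step 3 — form the quadratic (x - mu)^T · Sigma^{-1} · (x - mu):
  Sigma^{-1} · (x - mu) = (-0.9, -0.9, -1.65).
  (x - mu)^T · [Sigma^{-1} · (x - mu)] = (-3)·(-0.9) + (-3)·(-0.9) + (-3)·(-1.65) = 10.35.

Step 4 — take square root: d = √(10.35) ≈ 3.2171.

d(x, mu) = √(10.35) ≈ 3.2171


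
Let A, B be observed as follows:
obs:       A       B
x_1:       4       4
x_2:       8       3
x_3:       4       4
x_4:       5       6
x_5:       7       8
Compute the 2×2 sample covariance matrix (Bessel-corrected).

Step 1 — column means:
  mean(A) = (4 + 8 + 4 + 5 + 7) / 5 = 28/5 = 5.6
  mean(B) = (4 + 3 + 4 + 6 + 8) / 5 = 25/5 = 5

Step 2 — sample covariance S[i,j] = (1/(n-1)) · Σ_k (x_{k,i} - mean_i) · (x_{k,j} - mean_j), with n-1 = 4.
  S[A,A] = ((-1.6)·(-1.6) + (2.4)·(2.4) + (-1.6)·(-1.6) + (-0.6)·(-0.6) + (1.4)·(1.4)) / 4 = 13.2/4 = 3.3
  S[A,B] = ((-1.6)·(-1) + (2.4)·(-2) + (-1.6)·(-1) + (-0.6)·(1) + (1.4)·(3)) / 4 = 2/4 = 0.5
  S[B,B] = ((-1)·(-1) + (-2)·(-2) + (-1)·(-1) + (1)·(1) + (3)·(3)) / 4 = 16/4 = 4

S is symmetric (S[j,i] = S[i,j]). Assembling:

S = [[3.3, 0.5],
 [0.5, 4]]


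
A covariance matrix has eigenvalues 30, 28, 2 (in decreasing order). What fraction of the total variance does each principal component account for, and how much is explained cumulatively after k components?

Step 1 — total variance = trace(Sigma) = Σ λ_i = 30 + 28 + 2 = 60.

Step 2 — fraction explained by component i = λ_i / Σ λ:
  PC1: 30/60 = 0.5
  PC2: 28/60 = 0.4667
  PC3: 2/60 = 0.0333

Step 3 — cumulative fraction after k components = (λ_1 + ... + λ_k) / Σ λ:
  k = 1: 30/60 = 0.5
  k = 2: (30 + 28)/60 = 58/60 = 0.9667
  k = 3: (30 + 28 + 2)/60 = 60/60 = 1

Summary (fraction, with percent):

explained: PC1 0.5 (50%), PC2 0.4667 (46.67%), PC3 0.0333 (3.33%);  cumulative: 0.5, 0.9667, 1


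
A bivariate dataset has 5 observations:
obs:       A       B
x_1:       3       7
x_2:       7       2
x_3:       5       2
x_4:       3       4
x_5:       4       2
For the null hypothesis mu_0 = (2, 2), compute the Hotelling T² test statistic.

Step 1 — sample mean vector:
  mean(A) = (3 + 7 + 5 + 3 + 4) / 5 = 22/5 = 4.4
  mean(B) = (7 + 2 + 2 + 4 + 2) / 5 = 17/5 = 3.4
  x̄ = (4.4, 3.4),  deviation x̄ - mu_0 = (4.4, 3.4) - (2, 2) = (2.4, 1.4).

Step 2 — sample covariance matrix, S[i,j] = (1/(n-1)) · Σ_k (x_{k,i} - mean_i) · (x_{k,j} - mean_j), divisor n-1 = 4:
  S[A,A] = ((-1.4)·(-1.4) + (2.6)·(2.6) + (0.6)·(0.6) + (-1.4)·(-1.4) + (-0.4)·(-0.4)) / 4 = 11.2/4 = 2.8
  S[A,B] = ((-1.4)·(3.6) + (2.6)·(-1.4) + (0.6)·(-1.4) + (-1.4)·(0.6) + (-0.4)·(-1.4)) / 4 = -9.8/4 = -2.45
  S[B,B] = ((3.6)·(3.6) + (-1.4)·(-1.4) + (-1.4)·(-1.4) + (0.6)·(0.6) + (-1.4)·(-1.4)) / 4 = 19.2/4 = 4.8
  S = [[2.8, -2.45],
 [-2.45, 4.8]].

Step 3 — invert S. det(S) = 2.8·4.8 - (-2.45)² = 7.4375.
  S^{-1} = (1/det) · [[d, -b], [-b, a]] = [[0.6454, 0.3294],
 [0.3294, 0.3765]].

Step 4 — quadratic form (x̄ - mu_0)^T · S^{-1} · (x̄ - mu_0):
  S^{-1} · (x̄ - mu_0) = (2.0101, 1.3176),
  (x̄ - mu_0)^T · [...] = (2.4)·(2.0101) + (1.4)·(1.3176) = 6.6689.

Step 5 — scale by n: T² = 5 · 6.6689 = 33.3445.

T² ≈ 33.3445


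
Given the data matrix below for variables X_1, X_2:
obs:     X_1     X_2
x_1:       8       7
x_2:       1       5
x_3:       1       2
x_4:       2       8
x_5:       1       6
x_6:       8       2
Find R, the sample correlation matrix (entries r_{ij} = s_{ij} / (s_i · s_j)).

Step 1 — column means:
  mean(X_1) = (8 + 1 + 1 + 2 + 1 + 8) / 6 = 21/6 = 3.5
  mean(X_2) = (7 + 5 + 2 + 8 + 6 + 2) / 6 = 30/6 = 5

Step 2 — sample variances and covariances s[i,j] = (1/(n-1)) · Σ_k (x_{k,i} - mean_i) · (x_{k,j} - mean_j), with n-1 = 5:
  s[X_1,X_1] = ((4.5)·(4.5) + (-2.5)·(-2.5) + (-2.5)·(-2.5) + (-1.5)·(-1.5) + (-2.5)·(-2.5) + (4.5)·(4.5)) / 5 = 61.5/5 = 12.3
  s[X_1,X_2] = ((4.5)·(2) + (-2.5)·(0) + (-2.5)·(-3) + (-1.5)·(3) + (-2.5)·(1) + (4.5)·(-3)) / 5 = -4/5 = -0.8
  s[X_2,X_2] = ((2)·(2) + (0)·(0) + (-3)·(-3) + (3)·(3) + (1)·(1) + (-3)·(-3)) / 5 = 32/5 = 6.4
  Sample standard deviations s_i = √(s[i,i]):
  s(X_1) = √(12.3) = 3.5071
  s(X_2) = √(6.4) = 2.5298

Step 3 — r_{ij} = s_{ij} / (s_i · s_j):
  r[X_1,X_1] = 1 (diagonal).
  r[X_1,X_2] = -0.8 / (3.5071 · 2.5298) = -0.8 / 8.8724 = -0.0902
  r[X_2,X_2] = 1 (diagonal).

R is symmetric with unit diagonal. Assembling:

R = [[1, -0.0902],
 [-0.0902, 1]]
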